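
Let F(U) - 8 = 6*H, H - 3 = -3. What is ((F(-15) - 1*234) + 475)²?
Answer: 62001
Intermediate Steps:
H = 0 (H = 3 - 3 = 0)
F(U) = 8 (F(U) = 8 + 6*0 = 8 + 0 = 8)
((F(-15) - 1*234) + 475)² = ((8 - 1*234) + 475)² = ((8 - 234) + 475)² = (-226 + 475)² = 249² = 62001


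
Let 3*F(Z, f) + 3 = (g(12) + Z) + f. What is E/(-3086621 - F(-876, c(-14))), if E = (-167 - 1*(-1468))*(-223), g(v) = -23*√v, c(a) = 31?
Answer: 8058759626535/85729358763877 + 40036974*√3/85729358763877 ≈ 0.094003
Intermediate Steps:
F(Z, f) = -1 - 46*√3/3 + Z/3 + f/3 (F(Z, f) = -1 + ((-46*√3 + Z) + f)/3 = -1 + ((Z - 46*√3) + f)/3 = -1 + (Z + f - 46*√3)/3 = -1 + (-46*√3/3 + Z/3 + f/3) = -1 - 46*√3/3 + Z/3 + f/3)
E = -290123 (E = (-167 + 1468)*(-223) = 1301*(-223) = -290123)
E/(-3086621 - F(-876, c(-14))) = -290123/(-3086621 - (-1 - 46*√3/3 + (⅓)*(-876) + (⅓)*31)) = -290123/(-3086621 - (-1 - 46*√3/3 - 292 + 31/3)) = -290123/(-3086621 - (-848/3 - 46*√3/3)) = -290123/(-3086621 + (848/3 + 46*√3/3)) = -290123/(-9259015/3 + 46*√3/3)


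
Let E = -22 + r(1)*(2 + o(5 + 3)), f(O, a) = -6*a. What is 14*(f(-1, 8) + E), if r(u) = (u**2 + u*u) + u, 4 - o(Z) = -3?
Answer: -602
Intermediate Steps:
o(Z) = 7 (o(Z) = 4 - 1*(-3) = 4 + 3 = 7)
r(u) = u + 2*u**2 (r(u) = (u**2 + u**2) + u = 2*u**2 + u = u + 2*u**2)
E = 5 (E = -22 + (1*(1 + 2*1))*(2 + 7) = -22 + (1*(1 + 2))*9 = -22 + (1*3)*9 = -22 + 3*9 = -22 + 27 = 5)
14*(f(-1, 8) + E) = 14*(-6*8 + 5) = 14*(-48 + 5) = 14*(-43) = -602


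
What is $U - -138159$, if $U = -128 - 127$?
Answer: $137904$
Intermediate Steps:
$U = -255$ ($U = -128 - 127 = -255$)
$U - -138159 = -255 - -138159 = -255 + 138159 = 137904$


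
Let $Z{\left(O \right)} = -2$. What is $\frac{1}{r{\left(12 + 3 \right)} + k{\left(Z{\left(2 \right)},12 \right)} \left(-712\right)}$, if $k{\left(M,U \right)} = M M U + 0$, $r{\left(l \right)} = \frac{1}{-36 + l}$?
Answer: $- \frac{21}{717697} \approx -2.926 \cdot 10^{-5}$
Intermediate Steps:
$k{\left(M,U \right)} = U M^{2}$ ($k{\left(M,U \right)} = M^{2} U + 0 = U M^{2} + 0 = U M^{2}$)
$\frac{1}{r{\left(12 + 3 \right)} + k{\left(Z{\left(2 \right)},12 \right)} \left(-712\right)} = \frac{1}{\frac{1}{-36 + \left(12 + 3\right)} + 12 \left(-2\right)^{2} \left(-712\right)} = \frac{1}{\frac{1}{-36 + 15} + 12 \cdot 4 \left(-712\right)} = \frac{1}{\frac{1}{-21} + 48 \left(-712\right)} = \frac{1}{- \frac{1}{21} - 34176} = \frac{1}{- \frac{717697}{21}} = - \frac{21}{717697}$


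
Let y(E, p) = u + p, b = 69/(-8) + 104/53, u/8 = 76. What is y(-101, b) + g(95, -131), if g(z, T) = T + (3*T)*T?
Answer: 22028215/424 ≈ 51953.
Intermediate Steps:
u = 608 (u = 8*76 = 608)
b = -2825/424 (b = 69*(-⅛) + 104*(1/53) = -69/8 + 104/53 = -2825/424 ≈ -6.6627)
g(z, T) = T + 3*T²
y(E, p) = 608 + p
y(-101, b) + g(95, -131) = (608 - 2825/424) - 131*(1 + 3*(-131)) = 254967/424 - 131*(1 - 393) = 254967/424 - 131*(-392) = 254967/424 + 51352 = 22028215/424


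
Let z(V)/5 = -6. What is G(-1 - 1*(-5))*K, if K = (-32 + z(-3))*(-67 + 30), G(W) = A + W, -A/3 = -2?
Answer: 22940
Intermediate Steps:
z(V) = -30 (z(V) = 5*(-6) = -30)
A = 6 (A = -3*(-2) = 6)
G(W) = 6 + W
K = 2294 (K = (-32 - 30)*(-67 + 30) = -62*(-37) = 2294)
G(-1 - 1*(-5))*K = (6 + (-1 - 1*(-5)))*2294 = (6 + (-1 + 5))*2294 = (6 + 4)*2294 = 10*2294 = 22940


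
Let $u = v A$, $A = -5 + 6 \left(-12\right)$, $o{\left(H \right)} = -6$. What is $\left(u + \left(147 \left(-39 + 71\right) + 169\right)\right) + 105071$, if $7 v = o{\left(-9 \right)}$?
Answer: $110010$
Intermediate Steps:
$v = - \frac{6}{7}$ ($v = \frac{1}{7} \left(-6\right) = - \frac{6}{7} \approx -0.85714$)
$A = -77$ ($A = -5 - 72 = -77$)
$u = 66$ ($u = \left(- \frac{6}{7}\right) \left(-77\right) = 66$)
$\left(u + \left(147 \left(-39 + 71\right) + 169\right)\right) + 105071 = \left(66 + \left(147 \left(-39 + 71\right) + 169\right)\right) + 105071 = \left(66 + \left(147 \cdot 32 + 169\right)\right) + 105071 = \left(66 + \left(4704 + 169\right)\right) + 105071 = \left(66 + 4873\right) + 105071 = 4939 + 105071 = 110010$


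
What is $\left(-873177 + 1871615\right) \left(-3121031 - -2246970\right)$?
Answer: $-872695716718$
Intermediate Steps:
$\left(-873177 + 1871615\right) \left(-3121031 - -2246970\right) = 998438 \left(-3121031 + 2246970\right) = 998438 \left(-874061\right) = -872695716718$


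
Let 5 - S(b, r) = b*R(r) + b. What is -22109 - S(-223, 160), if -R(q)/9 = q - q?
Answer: -22337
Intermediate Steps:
R(q) = 0 (R(q) = -9*(q - q) = -9*0 = 0)
S(b, r) = 5 - b (S(b, r) = 5 - (b*0 + b) = 5 - (0 + b) = 5 - b)
-22109 - S(-223, 160) = -22109 - (5 - 1*(-223)) = -22109 - (5 + 223) = -22109 - 1*228 = -22109 - 228 = -22337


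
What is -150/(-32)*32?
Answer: 150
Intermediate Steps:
-150/(-32)*32 = -150*(-1)/32*32 = -5*(-15/16)*32 = (75/16)*32 = 150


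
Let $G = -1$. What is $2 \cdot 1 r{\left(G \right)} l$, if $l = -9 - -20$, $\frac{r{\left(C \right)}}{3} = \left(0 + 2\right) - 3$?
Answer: $-66$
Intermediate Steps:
$r{\left(C \right)} = -3$ ($r{\left(C \right)} = 3 \left(\left(0 + 2\right) - 3\right) = 3 \left(2 - 3\right) = 3 \left(-1\right) = -3$)
$l = 11$ ($l = -9 + 20 = 11$)
$2 \cdot 1 r{\left(G \right)} l = 2 \cdot 1 \left(-3\right) 11 = 2 \left(-3\right) 11 = \left(-6\right) 11 = -66$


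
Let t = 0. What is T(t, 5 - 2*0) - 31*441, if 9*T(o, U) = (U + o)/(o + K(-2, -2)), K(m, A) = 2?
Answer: -246073/18 ≈ -13671.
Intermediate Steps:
T(o, U) = (U + o)/(9*(2 + o)) (T(o, U) = ((U + o)/(o + 2))/9 = ((U + o)/(2 + o))/9 = (U + o)/(9*(2 + o)))
T(t, 5 - 2*0) - 31*441 = ((5 - 2*0) + 0)/(9*(2 + 0)) - 31*441 = (⅑)*((5 + 0) + 0)/2 - 13671 = (⅑)*(½)*(5 + 0) - 13671 = (⅑)*(½)*5 - 13671 = 5/18 - 13671 = -246073/18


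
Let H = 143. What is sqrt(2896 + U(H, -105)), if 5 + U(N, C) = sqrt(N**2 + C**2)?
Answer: sqrt(2891 + sqrt(31474)) ≈ 55.393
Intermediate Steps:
U(N, C) = -5 + sqrt(C**2 + N**2) (U(N, C) = -5 + sqrt(N**2 + C**2) = -5 + sqrt(C**2 + N**2))
sqrt(2896 + U(H, -105)) = sqrt(2896 + (-5 + sqrt((-105)**2 + 143**2))) = sqrt(2896 + (-5 + sqrt(11025 + 20449))) = sqrt(2896 + (-5 + sqrt(31474))) = sqrt(2891 + sqrt(31474))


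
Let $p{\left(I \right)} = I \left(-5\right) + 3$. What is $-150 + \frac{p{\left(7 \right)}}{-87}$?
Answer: $- \frac{13018}{87} \approx -149.63$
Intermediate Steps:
$p{\left(I \right)} = 3 - 5 I$ ($p{\left(I \right)} = - 5 I + 3 = 3 - 5 I$)
$-150 + \frac{p{\left(7 \right)}}{-87} = -150 + \frac{3 - 35}{-87} = -150 - \frac{3 - 35}{87} = -150 - - \frac{32}{87} = -150 + \frac{32}{87} = - \frac{13018}{87}$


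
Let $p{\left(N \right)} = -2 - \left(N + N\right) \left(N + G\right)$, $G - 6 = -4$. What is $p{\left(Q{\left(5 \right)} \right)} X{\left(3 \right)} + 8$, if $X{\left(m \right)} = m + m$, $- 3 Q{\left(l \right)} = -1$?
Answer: $- \frac{40}{3} \approx -13.333$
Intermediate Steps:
$G = 2$ ($G = 6 - 4 = 2$)
$Q{\left(l \right)} = \frac{1}{3}$ ($Q{\left(l \right)} = \left(- \frac{1}{3}\right) \left(-1\right) = \frac{1}{3}$)
$X{\left(m \right)} = 2 m$
$p{\left(N \right)} = -2 - 2 N \left(2 + N\right)$ ($p{\left(N \right)} = -2 - \left(N + N\right) \left(N + 2\right) = -2 - 2 N \left(2 + N\right)$)
$p{\left(Q{\left(5 \right)} \right)} X{\left(3 \right)} + 8 = \left(-2 - \frac{4}{3} - \frac{2}{9}\right) 2 \cdot 3 + 8 = \left(-2 - \frac{4}{3} - \frac{2}{9}\right) 6 + 8 = \left(- \frac{32}{9}\right) 6 + 8 = - \frac{64}{3} + 8 = - \frac{40}{3}$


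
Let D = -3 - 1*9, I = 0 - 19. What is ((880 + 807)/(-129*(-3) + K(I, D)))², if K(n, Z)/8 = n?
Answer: 2845969/55225 ≈ 51.534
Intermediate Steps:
I = -19
D = -12 (D = -3 - 9 = -12)
K(n, Z) = 8*n
((880 + 807)/(-129*(-3) + K(I, D)))² = ((880 + 807)/(-129*(-3) + 8*(-19)))² = (1687/(387 - 152))² = (1687/235)² = 2845969/55225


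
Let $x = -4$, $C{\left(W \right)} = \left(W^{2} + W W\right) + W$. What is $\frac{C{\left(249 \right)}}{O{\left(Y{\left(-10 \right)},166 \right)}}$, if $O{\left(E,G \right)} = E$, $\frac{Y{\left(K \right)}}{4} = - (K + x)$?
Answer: $\frac{124251}{56} \approx 2218.8$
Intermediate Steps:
$C{\left(W \right)} = W + 2 W^{2}$ ($C{\left(W \right)} = \left(W^{2} + W^{2}\right) + W = 2 W^{2} + W = W + 2 W^{2}$)
$Y{\left(K \right)} = 16 - 4 K$ ($Y{\left(K \right)} = 4 \left(- (K - 4)\right) = 4 \left(- (-4 + K)\right) = 4 \left(4 - K\right) = 16 - 4 K$)
$\frac{C{\left(249 \right)}}{O{\left(Y{\left(-10 \right)},166 \right)}} = \frac{249 \left(1 + 2 \cdot 249\right)}{16 - -40} = \frac{249 \left(1 + 498\right)}{16 + 40} = \frac{249 \cdot 499}{56} = 124251 \cdot \frac{1}{56} = \frac{124251}{56}$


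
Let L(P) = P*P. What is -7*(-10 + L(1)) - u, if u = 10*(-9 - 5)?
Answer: 203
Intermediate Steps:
L(P) = P²
u = -140 (u = 10*(-14) = -140)
-7*(-10 + L(1)) - u = -7*(-10 + 1²) - 1*(-140) = -7*(-10 + 1) + 140 = -7*(-9) + 140 = 63 + 140 = 203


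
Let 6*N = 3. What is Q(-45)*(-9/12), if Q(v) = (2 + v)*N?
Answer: 129/8 ≈ 16.125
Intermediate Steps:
N = ½ (N = (⅙)*3 = ½ ≈ 0.50000)
Q(v) = 1 + v/2 (Q(v) = (2 + v)*(½) = 1 + v/2)
Q(-45)*(-9/12) = (1 + (½)*(-45))*(-9/12) = (1 - 45/2)*(-9*1/12) = -43/2*(-¾) = 129/8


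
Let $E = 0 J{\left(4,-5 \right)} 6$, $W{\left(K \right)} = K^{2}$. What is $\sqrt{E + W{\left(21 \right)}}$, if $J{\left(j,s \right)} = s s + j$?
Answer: $21$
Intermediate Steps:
$J{\left(j,s \right)} = j + s^{2}$ ($J{\left(j,s \right)} = s^{2} + j = j + s^{2}$)
$E = 0$ ($E = 0 \left(4 + \left(-5\right)^{2}\right) 6 = 0 \left(4 + 25\right) 6 = 0 \cdot 29 \cdot 6 = 0 \cdot 6 = 0$)
$\sqrt{E + W{\left(21 \right)}} = \sqrt{0 + 21^{2}} = \sqrt{0 + 441} = \sqrt{441} = 21$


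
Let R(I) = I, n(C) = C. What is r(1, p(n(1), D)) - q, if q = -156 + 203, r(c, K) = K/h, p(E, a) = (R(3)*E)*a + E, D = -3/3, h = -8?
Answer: -187/4 ≈ -46.750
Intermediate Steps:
D = -1 (D = -3*1/3 = -1)
p(E, a) = E + 3*E*a (p(E, a) = (3*E)*a + E = 3*E*a + E = E + 3*E*a)
r(c, K) = -K/8 (r(c, K) = K/(-8) = K*(-1/8) = -K/8)
q = 47
r(1, p(n(1), D)) - q = -(1 + 3*(-1))/8 - 1*47 = -(1 - 3)/8 - 47 = -(-2)/8 - 47 = -1/8*(-2) - 47 = 1/4 - 47 = -187/4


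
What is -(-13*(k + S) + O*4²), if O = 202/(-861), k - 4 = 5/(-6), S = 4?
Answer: 166897/1722 ≈ 96.920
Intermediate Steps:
k = 19/6 (k = 4 + 5/(-6) = 4 + 5*(-⅙) = 4 - ⅚ = 19/6 ≈ 3.1667)
O = -202/861 (O = 202*(-1/861) = -202/861 ≈ -0.23461)
-(-13*(k + S) + O*4²) = -(-13*(19/6 + 4) - 202/861*4²) = -(-13*43/6 - 202/861*16) = -(-559/6 - 3232/861) = -1*(-166897/1722) = 166897/1722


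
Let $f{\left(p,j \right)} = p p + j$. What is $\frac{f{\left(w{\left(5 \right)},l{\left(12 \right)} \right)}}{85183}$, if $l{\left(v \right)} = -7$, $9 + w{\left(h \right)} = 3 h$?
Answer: $\frac{29}{85183} \approx 0.00034044$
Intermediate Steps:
$w{\left(h \right)} = -9 + 3 h$
$f{\left(p,j \right)} = j + p^{2}$ ($f{\left(p,j \right)} = p^{2} + j = j + p^{2}$)
$\frac{f{\left(w{\left(5 \right)},l{\left(12 \right)} \right)}}{85183} = \frac{-7 + \left(-9 + 3 \cdot 5\right)^{2}}{85183} = \left(-7 + \left(-9 + 15\right)^{2}\right) \frac{1}{85183} = \left(-7 + 6^{2}\right) \frac{1}{85183} = \left(-7 + 36\right) \frac{1}{85183} = 29 \cdot \frac{1}{85183} = \frac{29}{85183}$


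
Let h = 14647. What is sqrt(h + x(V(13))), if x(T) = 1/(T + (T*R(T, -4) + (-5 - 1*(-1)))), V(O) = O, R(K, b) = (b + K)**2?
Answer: sqrt(1835503570)/354 ≈ 121.02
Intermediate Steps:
R(K, b) = (K + b)**2
x(T) = 1/(-4 + T + T*(-4 + T)**2) (x(T) = 1/(T + (T*(T - 4)**2 + (-5 - 1*(-1)))) = 1/(T + (T*(-4 + T)**2 + (-5 + 1))) = 1/(T + (T*(-4 + T)**2 - 4)) = 1/(T + (-4 + T*(-4 + T)**2)) = 1/(-4 + T + T*(-4 + T)**2))
sqrt(h + x(V(13))) = sqrt(14647 + 1/(-4 + 13 + 13*(-4 + 13)**2)) = sqrt(14647 + 1/(-4 + 13 + 13*9**2)) = sqrt(14647 + 1/(-4 + 13 + 13*81)) = sqrt(14647 + 1/(-4 + 13 + 1053)) = sqrt(14647 + 1/1062) = sqrt(15555115/1062) = sqrt(1835503570)/354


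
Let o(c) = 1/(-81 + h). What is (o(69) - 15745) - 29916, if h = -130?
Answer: -9634472/211 ≈ -45661.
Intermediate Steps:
o(c) = -1/211 (o(c) = 1/(-81 - 130) = 1/(-211) = -1/211)
(o(69) - 15745) - 29916 = (-1/211 - 15745) - 29916 = -3322196/211 - 29916 = -9634472/211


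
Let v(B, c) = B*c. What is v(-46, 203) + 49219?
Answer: 39881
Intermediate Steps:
v(-46, 203) + 49219 = -46*203 + 49219 = -9338 + 49219 = 39881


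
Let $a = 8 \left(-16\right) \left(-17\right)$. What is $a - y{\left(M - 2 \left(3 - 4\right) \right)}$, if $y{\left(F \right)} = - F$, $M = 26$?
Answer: $2204$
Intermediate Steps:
$a = 2176$ ($a = \left(-128\right) \left(-17\right) = 2176$)
$a - y{\left(M - 2 \left(3 - 4\right) \right)} = 2176 - - (26 - 2 \left(3 - 4\right)) = 2176 - - (26 - -2) = 2176 - - (26 + 2) = 2176 - \left(-1\right) 28 = 2176 - -28 = 2176 + 28 = 2204$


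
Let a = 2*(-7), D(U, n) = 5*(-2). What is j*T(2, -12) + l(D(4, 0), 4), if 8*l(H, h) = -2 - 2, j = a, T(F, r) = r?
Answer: 335/2 ≈ 167.50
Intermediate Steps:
D(U, n) = -10
a = -14
j = -14
l(H, h) = -1/2 (l(H, h) = (-2 - 2)/8 = (1/8)*(-4) = -1/2)
j*T(2, -12) + l(D(4, 0), 4) = -14*(-12) - 1/2 = 168 - 1/2 = 335/2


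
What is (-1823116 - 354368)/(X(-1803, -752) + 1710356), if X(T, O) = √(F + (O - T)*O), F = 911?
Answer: -3724272824304/2925318436177 + 2177484*I*√789441/2925318436177 ≈ -1.2731 + 0.00066137*I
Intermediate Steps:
X(T, O) = √(911 + O*(O - T)) (X(T, O) = √(911 + (O - T)*O) = √(911 + O*(O - T)))
(-1823116 - 354368)/(X(-1803, -752) + 1710356) = (-1823116 - 354368)/(√(911 + (-752)² - 1*(-752)*(-1803)) + 1710356) = -2177484/(√(911 + 565504 - 1355856) + 1710356) = -2177484/(√(-789441) + 1710356) = -2177484/(I*√789441 + 1710356) = -2177484/(1710356 + I*√789441)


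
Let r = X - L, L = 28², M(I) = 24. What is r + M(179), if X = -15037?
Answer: -15797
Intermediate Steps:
L = 784
r = -15821 (r = -15037 - 1*784 = -15037 - 784 = -15821)
r + M(179) = -15821 + 24 = -15797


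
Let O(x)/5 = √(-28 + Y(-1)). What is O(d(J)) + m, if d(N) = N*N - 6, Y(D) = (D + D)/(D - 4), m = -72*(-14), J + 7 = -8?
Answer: 1008 + I*√690 ≈ 1008.0 + 26.268*I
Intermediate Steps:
J = -15 (J = -7 - 8 = -15)
m = 1008
Y(D) = 2*D/(-4 + D) (Y(D) = (2*D)/(-4 + D) = 2*D/(-4 + D))
d(N) = -6 + N² (d(N) = N² - 6 = -6 + N²)
O(x) = I*√690 (O(x) = 5*√(-28 + 2*(-1)/(-4 - 1)) = 5*√(-28 + 2*(-1)/(-5)) = 5*√(-28 + 2*(-1)*(-⅕)) = 5*√(-28 + ⅖) = 5*√(-138/5) = 5*(I*√690/5) = I*√690)
O(d(J)) + m = I*√690 + 1008 = 1008 + I*√690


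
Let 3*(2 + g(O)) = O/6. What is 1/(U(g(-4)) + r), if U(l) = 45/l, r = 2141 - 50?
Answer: 4/8283 ≈ 0.00048292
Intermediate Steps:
g(O) = -2 + O/18 (g(O) = -2 + (O/6)/3 = -2 + O/18)
r = 2091
1/(U(g(-4)) + r) = 1/(45/(-2 + (1/18)*(-4)) + 2091) = 1/(45/(-2 - 2/9) + 2091) = 1/(45/(-20/9) + 2091) = 1/(45*(-9/20) + 2091) = 1/(-81/4 + 2091) = 1/(8283/4) = 4/8283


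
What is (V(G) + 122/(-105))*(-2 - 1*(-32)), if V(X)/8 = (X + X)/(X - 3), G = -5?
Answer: 1856/7 ≈ 265.14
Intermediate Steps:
V(X) = 16*X/(-3 + X) (V(X) = 8*((X + X)/(X - 3)) = 8*((2*X)/(-3 + X)) = 8*(2*X/(-3 + X)) = 16*X/(-3 + X))
(V(G) + 122/(-105))*(-2 - 1*(-32)) = (16*(-5)/(-3 - 5) + 122/(-105))*(-2 - 1*(-32)) = (16*(-5)/(-8) + 122*(-1/105))*(-2 + 32) = (16*(-5)*(-⅛) - 122/105)*30 = (10 - 122/105)*30 = (928/105)*30 = 1856/7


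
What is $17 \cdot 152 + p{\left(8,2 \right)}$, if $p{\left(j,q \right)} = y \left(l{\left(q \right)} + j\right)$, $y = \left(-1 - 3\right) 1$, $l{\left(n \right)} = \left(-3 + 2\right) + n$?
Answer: $2548$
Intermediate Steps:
$l{\left(n \right)} = -1 + n$
$y = -4$ ($y = \left(-4\right) 1 = -4$)
$p{\left(j,q \right)} = 4 - 4 j - 4 q$ ($p{\left(j,q \right)} = - 4 \left(\left(-1 + q\right) + j\right) = - 4 \left(-1 + j + q\right) = 4 - 4 j - 4 q$)
$17 \cdot 152 + p{\left(8,2 \right)} = 17 \cdot 152 - 36 = 2584 - 36 = 2548$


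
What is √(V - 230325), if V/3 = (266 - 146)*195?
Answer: 5*I*√6405 ≈ 400.16*I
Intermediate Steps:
V = 70200 (V = 3*((266 - 146)*195) = 3*(120*195) = 3*23400 = 70200)
√(V - 230325) = √(70200 - 230325) = √(-160125) = 5*I*√6405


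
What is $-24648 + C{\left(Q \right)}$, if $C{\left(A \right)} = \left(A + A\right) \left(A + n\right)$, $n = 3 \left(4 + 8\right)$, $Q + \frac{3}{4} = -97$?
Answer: $- \frac{100607}{8} \approx -12576.0$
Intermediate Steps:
$Q = - \frac{391}{4}$ ($Q = - \frac{3}{4} - 97 = - \frac{391}{4} \approx -97.75$)
$n = 36$ ($n = 3 \cdot 12 = 36$)
$C{\left(A \right)} = 2 A \left(36 + A\right)$ ($C{\left(A \right)} = \left(A + A\right) \left(A + 36\right) = 2 A \left(36 + A\right)$)
$-24648 + C{\left(Q \right)} = -24648 + 2 \left(- \frac{391}{4}\right) \left(36 - \frac{391}{4}\right) = -24648 + 2 \left(- \frac{391}{4}\right) \left(- \frac{247}{4}\right) = -24648 + \frac{96577}{8} = - \frac{100607}{8}$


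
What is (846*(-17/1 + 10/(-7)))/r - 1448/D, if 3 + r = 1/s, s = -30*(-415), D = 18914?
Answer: 1835601382624/353209493 ≈ 5196.9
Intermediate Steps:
s = 12450
r = -37349/12450 (r = -3 + 1/12450 = -37349/12450 ≈ -2.9999)
(846*(-17/1 + 10/(-7)))/r - 1448/D = (846*(-17/1 + 10/(-7)))/(-37349/12450) - 1448/18914 = (846*(-17*1 + 10*(-⅐)))*(-12450/37349) - 1448*1/18914 = (846*(-17 - 10/7))*(-12450/37349) - 724/9457 = (846*(-129/7))*(-12450/37349) - 724/9457 = -109134/7*(-12450/37349) - 724/9457 = 1358718300/261443 - 724/9457 = 1835601382624/353209493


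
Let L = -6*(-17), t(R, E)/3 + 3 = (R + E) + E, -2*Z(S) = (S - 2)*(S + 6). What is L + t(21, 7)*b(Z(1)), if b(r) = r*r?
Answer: 1278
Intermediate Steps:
Z(S) = -(-2 + S)*(6 + S)/2 (Z(S) = -(S - 2)*(S + 6)/2 = -(-2 + S)*(6 + S)/2)
b(r) = r²
t(R, E) = -9 + 3*R + 6*E (t(R, E) = -9 + 3*((R + E) + E) = -9 + 3*((E + R) + E) = -9 + 3*(R + 2*E) = -9 + (3*R + 6*E) = -9 + 3*R + 6*E)
L = 102
L + t(21, 7)*b(Z(1)) = 102 + (-9 + 3*21 + 6*7)*(6 - 2*1 - ½*1²)² = 102 + (-9 + 63 + 42)*(6 - 2 - ½*1)² = 102 + 96*(6 - 2 - ½)² = 102 + 96*(7/2)² = 102 + 96*(49/4) = 102 + 1176 = 1278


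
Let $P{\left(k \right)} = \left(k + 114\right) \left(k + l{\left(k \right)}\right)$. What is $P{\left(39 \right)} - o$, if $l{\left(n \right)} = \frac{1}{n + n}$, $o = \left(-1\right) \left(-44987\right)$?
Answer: $- \frac{1014469}{26} \approx -39018.0$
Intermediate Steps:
$o = 44987$
$l{\left(n \right)} = \frac{1}{2 n}$
$P{\left(k \right)} = \left(114 + k\right) \left(k + \frac{1}{2 k}\right)$ ($P{\left(k \right)} = \left(k + 114\right) \left(k + \frac{1}{2 k}\right) = \left(114 + k\right) \left(k + \frac{1}{2 k}\right)$)
$P{\left(39 \right)} - o = \left(\frac{1}{2} + 39^{2} + \frac{57}{39} + 114 \cdot 39\right) - 44987 = \left(\frac{1}{2} + 1521 + 57 \cdot \frac{1}{39} + 4446\right) - 44987 = \left(\frac{1}{2} + 1521 + \frac{19}{13} + 4446\right) - 44987 = \frac{155193}{26} - 44987 = - \frac{1014469}{26}$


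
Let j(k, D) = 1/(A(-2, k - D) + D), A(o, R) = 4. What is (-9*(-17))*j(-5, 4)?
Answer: 153/8 ≈ 19.125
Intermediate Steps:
j(k, D) = 1/(4 + D)
(-9*(-17))*j(-5, 4) = (-9*(-17))/(4 + 4) = 153/8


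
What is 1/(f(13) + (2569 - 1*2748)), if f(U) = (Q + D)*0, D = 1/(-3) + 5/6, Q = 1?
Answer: -1/179 ≈ -0.0055866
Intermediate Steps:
D = 1/2 (D = 1*(-1/3) + 5*(1/6) = -1/3 + 5/6 = 1/2 ≈ 0.50000)
f(U) = 0 (f(U) = (1 + 1/2)*0 = (3/2)*0 = 0)
1/(f(13) + (2569 - 1*2748)) = 1/(0 + (2569 - 1*2748)) = 1/(0 + (2569 - 2748)) = 1/(0 - 179) = 1/(-179) = -1/179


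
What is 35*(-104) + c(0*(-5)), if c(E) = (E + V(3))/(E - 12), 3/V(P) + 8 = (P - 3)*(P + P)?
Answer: -116479/32 ≈ -3640.0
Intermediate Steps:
V(P) = 3/(-8 + 2*P*(-3 + P)) (V(P) = 3/(-8 + (P - 3)*(P + P)) = 3/(-8 + (-3 + P)*(2*P)) = 3/(-8 + 2*P*(-3 + P)))
c(E) = (-3/8 + E)/(-12 + E) (c(E) = (E + 3/(2*(-4 + 3² - 3*3)))/(E - 12) = (E + 3/(2*(-4 + 9 - 9)))/(-12 + E) = (E + (3/2)/(-4))/(-12 + E) = (E + (3/2)*(-¼))/(-12 + E) = (E - 3/8)/(-12 + E) = (-3/8 + E)/(-12 + E))
35*(-104) + c(0*(-5)) = 35*(-104) + (-3/8 + 0*(-5))/(-12 + 0*(-5)) = -3640 + (-3/8 + 0)/(-12 + 0) = -3640 - 3/8/(-12) = -3640 - 1/12*(-3/8) = -3640 + 1/32 = -116479/32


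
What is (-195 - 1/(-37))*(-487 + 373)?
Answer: 822396/37 ≈ 22227.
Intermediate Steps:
(-195 - 1/(-37))*(-487 + 373) = (-195 - 1*(-1/37))*(-114) = (-195 + 1/37)*(-114) = -7214/37*(-114) = 822396/37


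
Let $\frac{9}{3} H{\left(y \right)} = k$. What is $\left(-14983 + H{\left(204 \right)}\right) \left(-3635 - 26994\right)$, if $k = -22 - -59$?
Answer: $\frac{1375609648}{3} \approx 4.5854 \cdot 10^{8}$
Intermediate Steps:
$k = 37$ ($k = -22 + 59 = 37$)
$H{\left(y \right)} = \frac{37}{3}$ ($H{\left(y \right)} = \frac{1}{3} \cdot 37 = \frac{37}{3}$)
$\left(-14983 + H{\left(204 \right)}\right) \left(-3635 - 26994\right) = \left(-14983 + \frac{37}{3}\right) \left(-3635 - 26994\right) = \left(- \frac{44912}{3}\right) \left(-30629\right) = \frac{1375609648}{3}$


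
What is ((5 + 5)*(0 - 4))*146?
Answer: -5840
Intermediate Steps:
((5 + 5)*(0 - 4))*146 = (10*(-4))*146 = -40*146 = -5840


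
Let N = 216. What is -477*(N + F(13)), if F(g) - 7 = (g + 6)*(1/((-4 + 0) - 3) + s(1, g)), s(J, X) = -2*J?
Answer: -608652/7 ≈ -86950.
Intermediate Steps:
F(g) = -41/7 - 15*g/7 (F(g) = 7 + (g + 6)*(1/((-4 + 0) - 3) - 2*1) = 7 + (6 + g)*(1/(-4 - 3) - 2) = 7 + (6 + g)*(1/(-7) - 2) = 7 + (6 + g)*(-⅐ - 2) = 7 + (6 + g)*(-15/7) = 7 + (-90/7 - 15*g/7) = -41/7 - 15*g/7)
-477*(N + F(13)) = -477*(216 + (-41/7 - 15/7*13)) = -477*(216 + (-41/7 - 195/7)) = -477*(216 - 236/7) = -477*1276/7 = -608652/7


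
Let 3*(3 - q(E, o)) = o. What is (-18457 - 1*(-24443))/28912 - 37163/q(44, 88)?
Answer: 1611921431/1142024 ≈ 1411.5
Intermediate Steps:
q(E, o) = 3 - o/3
(-18457 - 1*(-24443))/28912 - 37163/q(44, 88) = (-18457 - 1*(-24443))/28912 - 37163/(3 - 1/3*88) = (-18457 + 24443)*(1/28912) - 37163/(3 - 88/3) = 5986*(1/28912) - 37163/(-79/3) = 2993/14456 - 37163*(-3/79) = 2993/14456 + 111489/79 = 1611921431/1142024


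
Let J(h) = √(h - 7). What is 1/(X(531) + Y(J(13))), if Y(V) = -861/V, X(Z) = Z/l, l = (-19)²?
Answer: -127794/10734222475 - 37402127*√6/32202667425 ≈ -0.0028569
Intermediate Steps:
l = 361
X(Z) = Z/361
J(h) = √(-7 + h)
1/(X(531) + Y(J(13))) = 1/((1/361)*531 - 861/√(-7 + 13)) = 1/(531/361 - 861*√6/6) = 1/(531/361 - 287*√6/2)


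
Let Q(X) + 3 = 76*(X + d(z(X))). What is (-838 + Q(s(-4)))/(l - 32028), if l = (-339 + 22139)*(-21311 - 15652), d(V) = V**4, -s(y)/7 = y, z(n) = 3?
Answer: -2481/268608476 ≈ -9.2365e-6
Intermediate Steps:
s(y) = -7*y
Q(X) = 6153 + 76*X (Q(X) = -3 + 76*(X + 3**4) = -3 + 76*(X + 81) = -3 + 76*(81 + X) = -3 + (6156 + 76*X) = 6153 + 76*X)
l = -805793400 (l = 21800*(-36963) = -805793400)
(-838 + Q(s(-4)))/(l - 32028) = (-838 + (6153 + 76*(-7*(-4))))/(-805793400 - 32028) = (-838 + (6153 + 76*28))/(-805825428) = (-838 + (6153 + 2128))*(-1/805825428) = (-838 + 8281)*(-1/805825428) = 7443*(-1/805825428) = -2481/268608476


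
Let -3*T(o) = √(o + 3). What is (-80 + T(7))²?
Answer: (240 + √10)²/9 ≈ 6569.8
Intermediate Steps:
T(o) = -√(3 + o)/3 (T(o) = -√(o + 3)/3 = -√(3 + o)/3)
(-80 + T(7))² = (-80 - √(3 + 7)/3)² = (-80 - √10/3)²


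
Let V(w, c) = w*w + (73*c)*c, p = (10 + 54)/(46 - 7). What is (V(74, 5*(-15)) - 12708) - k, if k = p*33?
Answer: 5243405/13 ≈ 4.0334e+5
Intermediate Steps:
p = 64/39 ≈ 1.6410
V(w, c) = w² + 73*c²
k = 704/13 (k = (64/39)*33 = 704/13 ≈ 54.154)
(V(74, 5*(-15)) - 12708) - k = ((74² + 73*(5*(-15))²) - 12708) - 1*704/13 = ((5476 + 73*(-75)²) - 12708) - 704/13 = ((5476 + 73*5625) - 12708) - 704/13 = ((5476 + 410625) - 12708) - 704/13 = (416101 - 12708) - 704/13 = 403393 - 704/13 = 5243405/13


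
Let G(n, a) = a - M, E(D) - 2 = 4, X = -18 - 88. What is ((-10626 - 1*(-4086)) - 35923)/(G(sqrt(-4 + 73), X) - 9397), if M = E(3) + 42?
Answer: 42463/9551 ≈ 4.4459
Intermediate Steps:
X = -106
E(D) = 6 (E(D) = 2 + 4 = 6)
M = 48 (M = 6 + 42 = 48)
G(n, a) = -48 + a (G(n, a) = a - 1*48 = a - 48 = -48 + a)
((-10626 - 1*(-4086)) - 35923)/(G(sqrt(-4 + 73), X) - 9397) = ((-10626 - 1*(-4086)) - 35923)/((-48 - 106) - 9397) = ((-10626 + 4086) - 35923)/(-154 - 9397) = (-6540 - 35923)/(-9551) = -42463*(-1/9551) = 42463/9551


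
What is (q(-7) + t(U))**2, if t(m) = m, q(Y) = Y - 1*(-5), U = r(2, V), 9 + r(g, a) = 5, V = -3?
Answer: 36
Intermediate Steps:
r(g, a) = -4 (r(g, a) = -9 + 5 = -4)
U = -4
q(Y) = 5 + Y (q(Y) = Y + 5 = 5 + Y)
(q(-7) + t(U))**2 = ((5 - 7) - 4)**2 = (-2 - 4)**2 = (-6)**2 = 36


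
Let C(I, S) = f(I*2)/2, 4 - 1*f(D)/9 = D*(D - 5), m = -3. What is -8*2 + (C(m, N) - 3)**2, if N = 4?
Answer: 79508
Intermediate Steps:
f(D) = 36 - 9*D*(-5 + D) (f(D) = 36 - 9*D*(D - 5) = 36 - 9*D*(-5 + D))
C(I, S) = 18 - 18*I**2 + 45*I (C(I, S) = (36 - 9*4*I**2 + 45*(I*2))/2 = (36 - 9*4*I**2 + 45*(2*I))*(1/2) = (36 - 36*I**2 + 90*I)*(1/2) = 18 - 18*I**2 + 45*I)
-8*2 + (C(m, N) - 3)**2 = -8*2 + ((18 - 18*(-3)**2 + 45*(-3)) - 3)**2 = -16 + ((18 - 18*9 - 135) - 3)**2 = -16 + ((18 - 162 - 135) - 3)**2 = -16 + (-279 - 3)**2 = -16 + (-282)**2 = -16 + 79524 = 79508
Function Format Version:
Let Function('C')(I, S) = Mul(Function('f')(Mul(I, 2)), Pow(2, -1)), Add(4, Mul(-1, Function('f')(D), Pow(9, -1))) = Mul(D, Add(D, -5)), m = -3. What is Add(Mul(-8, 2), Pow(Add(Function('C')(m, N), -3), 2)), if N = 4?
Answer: 79508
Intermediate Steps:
Function('f')(D) = Add(36, Mul(-9, D, Add(-5, D))) (Function('f')(D) = Add(36, Mul(-9, Mul(D, Add(D, -5)))) = Add(36, Mul(-9, Mul(D, Add(-5, D)))) = Add(36, Mul(-9, D, Add(-5, D))))
Function('C')(I, S) = Add(18, Mul(-18, Pow(I, 2)), Mul(45, I)) (Function('C')(I, S) = Mul(Add(36, Mul(-9, Pow(Mul(I, 2), 2)), Mul(45, Mul(I, 2))), Pow(2, -1)) = Mul(Add(36, Mul(-9, Pow(Mul(2, I), 2)), Mul(45, Mul(2, I))), Rational(1, 2)) = Mul(Add(36, Mul(-9, Mul(4, Pow(I, 2))), Mul(90, I)), Rational(1, 2)) = Mul(Add(36, Mul(-36, Pow(I, 2)), Mul(90, I)), Rational(1, 2)) = Add(18, Mul(-18, Pow(I, 2)), Mul(45, I)))
Add(Mul(-8, 2), Pow(Add(Function('C')(m, N), -3), 2)) = Add(Mul(-8, 2), Pow(Add(Add(18, Mul(-18, Pow(-3, 2)), Mul(45, -3)), -3), 2)) = Add(-16, Pow(Add(Add(18, Mul(-18, 9), -135), -3), 2)) = Add(-16, Pow(Add(Add(18, -162, -135), -3), 2)) = Add(-16, Pow(Add(-279, -3), 2)) = Add(-16, Pow(-282, 2)) = Add(-16, 79524) = 79508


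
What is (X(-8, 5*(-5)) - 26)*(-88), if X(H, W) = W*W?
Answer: -52712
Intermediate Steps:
X(H, W) = W²
(X(-8, 5*(-5)) - 26)*(-88) = ((5*(-5))² - 26)*(-88) = ((-25)² - 26)*(-88) = (625 - 26)*(-88) = 599*(-88) = -52712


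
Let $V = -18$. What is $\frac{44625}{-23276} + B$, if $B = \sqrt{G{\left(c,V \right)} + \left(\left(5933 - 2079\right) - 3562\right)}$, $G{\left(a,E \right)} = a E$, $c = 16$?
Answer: $\frac{1927}{23276} \approx 0.082789$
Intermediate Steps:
$G{\left(a,E \right)} = E a$
$B = 2$ ($B = \sqrt{\left(-18\right) 16 + \left(\left(5933 - 2079\right) - 3562\right)} = \sqrt{-288 + \left(3854 - 3562\right)} = \sqrt{-288 + 292} = \sqrt{4} = 2$)
$\frac{44625}{-23276} + B = \frac{44625}{-23276} + 2 = 44625 \left(- \frac{1}{23276}\right) + 2 = - \frac{44625}{23276} + 2 = \frac{1927}{23276}$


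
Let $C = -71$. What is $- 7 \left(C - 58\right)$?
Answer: $903$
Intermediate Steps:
$- 7 \left(C - 58\right) = - 7 \left(-71 - 58\right) = \left(-7\right) \left(-129\right) = 903$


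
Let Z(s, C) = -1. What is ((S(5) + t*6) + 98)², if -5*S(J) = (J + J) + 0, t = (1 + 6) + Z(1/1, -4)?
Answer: 17424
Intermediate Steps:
t = 6 (t = (1 + 6) - 1 = 7 - 1 = 6)
S(J) = -2*J/5 (S(J) = -((J + J) + 0)/5 = -(2*J + 0)/5 = -2*J/5)
((S(5) + t*6) + 98)² = ((-⅖*5 + 6*6) + 98)² = ((-2 + 36) + 98)² = (34 + 98)² = 132² = 17424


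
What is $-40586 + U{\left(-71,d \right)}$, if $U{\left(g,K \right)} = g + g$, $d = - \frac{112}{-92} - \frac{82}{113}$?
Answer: $-40728$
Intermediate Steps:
$d = \frac{1278}{2599}$ ($d = \left(-112\right) \left(- \frac{1}{92}\right) - \frac{82}{113} = \frac{28}{23} - \frac{82}{113} = \frac{1278}{2599} \approx 0.49173$)
$U{\left(g,K \right)} = 2 g$
$-40586 + U{\left(-71,d \right)} = -40586 + 2 \left(-71\right) = -40586 - 142 = -40728$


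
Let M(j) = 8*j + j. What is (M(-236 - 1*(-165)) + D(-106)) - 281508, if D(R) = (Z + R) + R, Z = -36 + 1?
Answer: -282394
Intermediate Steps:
Z = -35
D(R) = -35 + 2*R (D(R) = (-35 + R) + R = -35 + 2*R)
M(j) = 9*j
(M(-236 - 1*(-165)) + D(-106)) - 281508 = (9*(-236 - 1*(-165)) + (-35 + 2*(-106))) - 281508 = (9*(-236 + 165) + (-35 - 212)) - 281508 = (9*(-71) - 247) - 281508 = (-639 - 247) - 281508 = -886 - 281508 = -282394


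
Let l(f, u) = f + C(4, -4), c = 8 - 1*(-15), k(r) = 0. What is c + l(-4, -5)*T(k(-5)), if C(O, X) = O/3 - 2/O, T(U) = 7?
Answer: ⅚ ≈ 0.83333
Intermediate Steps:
c = 23 (c = 8 + 15 = 23)
C(O, X) = -2/O + O/3 (C(O, X) = O*(⅓) - 2/O = O/3 - 2/O = -2/O + O/3)
l(f, u) = ⅚ + f (l(f, u) = f + (-2/4 + (⅓)*4) = f + (-2*¼ + 4/3) = f + (-½ + 4/3) = f + ⅚ = ⅚ + f)
c + l(-4, -5)*T(k(-5)) = 23 + (⅚ - 4)*7 = 23 - 19/6*7 = 23 - 133/6 = ⅚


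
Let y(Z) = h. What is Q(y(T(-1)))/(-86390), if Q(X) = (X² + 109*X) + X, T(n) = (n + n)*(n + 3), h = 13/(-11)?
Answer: 15561/10453190 ≈ 0.0014886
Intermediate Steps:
h = -13/11 (h = 13*(-1/11) = -13/11 ≈ -1.1818)
T(n) = 2*n*(3 + n) (T(n) = (2*n)*(3 + n) = 2*n*(3 + n))
y(Z) = -13/11
Q(X) = X² + 110*X
Q(y(T(-1)))/(-86390) = -13*(110 - 13/11)/11/(-86390) = -13/11*1197/11*(-1/86390) = -15561/121*(-1/86390) = 15561/10453190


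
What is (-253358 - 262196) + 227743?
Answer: -287811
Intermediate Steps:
(-253358 - 262196) + 227743 = -515554 + 227743 = -287811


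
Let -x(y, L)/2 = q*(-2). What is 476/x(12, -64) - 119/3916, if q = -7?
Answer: -66691/3916 ≈ -17.030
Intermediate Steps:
x(y, L) = -28 (x(y, L) = -(-14)*(-2) = -2*14 = -28)
476/x(12, -64) - 119/3916 = 476/(-28) - 119/3916 = 476*(-1/28) - 119*1/3916 = -17 - 119/3916 = -66691/3916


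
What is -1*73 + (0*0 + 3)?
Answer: -70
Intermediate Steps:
-1*73 + (0*0 + 3) = -73 + (0 + 3) = -73 + 3 = -70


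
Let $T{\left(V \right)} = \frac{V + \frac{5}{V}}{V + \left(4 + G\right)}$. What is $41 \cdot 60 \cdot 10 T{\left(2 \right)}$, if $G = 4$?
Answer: $11070$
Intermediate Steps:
$T{\left(V \right)} = \frac{V + \frac{5}{V}}{8 + V}$ ($T{\left(V \right)} = \frac{V + \frac{5}{V}}{V + \left(4 + 4\right)} = \frac{V + \frac{5}{V}}{V + 8} = \frac{V + \frac{5}{V}}{8 + V}$)
$41 \cdot 60 \cdot 10 T{\left(2 \right)} = 41 \cdot 60 \cdot 10 \frac{5 + 2^{2}}{2 \left(8 + 2\right)} = 2460 \cdot 10 \frac{5 + 4}{2 \cdot 10} = 2460 \cdot 10 \cdot \frac{1}{2} \cdot \frac{1}{10} \cdot 9 = 2460 \cdot 10 \cdot \frac{9}{20} = 2460 \cdot \frac{9}{2} = 11070$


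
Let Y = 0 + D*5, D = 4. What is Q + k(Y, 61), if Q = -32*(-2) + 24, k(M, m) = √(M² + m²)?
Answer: 88 + √4121 ≈ 152.20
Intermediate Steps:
Y = 20 (Y = 0 + 4*5 = 0 + 20 = 20)
Q = 88 (Q = 64 + 24 = 88)
Q + k(Y, 61) = 88 + √(20² + 61²) = 88 + √(400 + 3721) = 88 + √4121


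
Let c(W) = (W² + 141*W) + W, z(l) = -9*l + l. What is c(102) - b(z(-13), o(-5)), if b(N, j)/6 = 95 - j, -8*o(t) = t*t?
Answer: 97197/4 ≈ 24299.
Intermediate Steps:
z(l) = -8*l
c(W) = W² + 142*W
o(t) = -t²/8 (o(t) = -t*t/8 = -t²/8)
b(N, j) = 570 - 6*j (b(N, j) = 6*(95 - j) = 570 - 6*j)
c(102) - b(z(-13), o(-5)) = 102*(142 + 102) - (570 - (-3)*(-5)²/4) = 102*244 - (570 - (-3)*25/4) = 24888 - (570 - 6*(-25/8)) = 24888 - (570 + 75/4) = 24888 - 1*2355/4 = 24888 - 2355/4 = 97197/4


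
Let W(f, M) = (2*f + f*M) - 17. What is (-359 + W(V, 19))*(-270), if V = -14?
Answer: 180900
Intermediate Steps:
W(f, M) = -17 + 2*f + M*f (W(f, M) = (2*f + M*f) - 17 = -17 + 2*f + M*f)
(-359 + W(V, 19))*(-270) = (-359 + (-17 + 2*(-14) + 19*(-14)))*(-270) = (-359 + (-17 - 28 - 266))*(-270) = (-359 - 311)*(-270) = -670*(-270) = 180900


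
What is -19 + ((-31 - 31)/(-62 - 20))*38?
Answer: 399/41 ≈ 9.7317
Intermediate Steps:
-19 + ((-31 - 31)/(-62 - 20))*38 = -19 - 62/(-82)*38 = -19 - 62*(-1/82)*38 = -19 + (31/41)*38 = -19 + 1178/41 = 399/41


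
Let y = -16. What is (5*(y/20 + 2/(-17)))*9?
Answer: -702/17 ≈ -41.294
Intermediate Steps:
(5*(y/20 + 2/(-17)))*9 = (5*(-16/20 + 2/(-17)))*9 = (5*(-16*1/20 + 2*(-1/17)))*9 = (5*(-⅘ - 2/17))*9 = (5*(-78/85))*9 = -78/17*9 = -702/17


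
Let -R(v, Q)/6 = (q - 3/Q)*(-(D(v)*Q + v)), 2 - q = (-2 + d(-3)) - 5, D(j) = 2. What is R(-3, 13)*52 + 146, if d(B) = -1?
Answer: 70250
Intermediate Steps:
q = 10 (q = 2 - ((-2 - 1) - 5) = 2 - (-3 - 5) = 2 - 1*(-8) = 2 + 8 = 10)
R(v, Q) = -6*(10 - 3/Q)*(-v - 2*Q) (R(v, Q) = -6*(10 - 3/Q)*(-(2*Q + v)) = -6*(10 - 3/Q)*(-(v + 2*Q)) = -6*(10 - 3/Q)*(-v - 2*Q))
R(-3, 13)*52 + 146 = (-36 + 60*(-3) + 120*13 - 18*(-3)/13)*52 + 146 = (-36 - 180 + 1560 - 18*(-3)*1/13)*52 + 146 = (-36 - 180 + 1560 + 54/13)*52 + 146 = (17526/13)*52 + 146 = 70104 + 146 = 70250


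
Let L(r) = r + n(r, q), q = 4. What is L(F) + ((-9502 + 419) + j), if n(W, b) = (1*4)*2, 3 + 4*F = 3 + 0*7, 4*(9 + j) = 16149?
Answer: -20187/4 ≈ -5046.8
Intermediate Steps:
j = 16113/4 (j = -9 + (1/4)*16149 = -9 + 16149/4 = 16113/4 ≈ 4028.3)
F = 0 (F = -3/4 + (3 + 0*7)/4 = -3/4 + (3 + 0)/4 = -3/4 + (1/4)*3 = -3/4 + 3/4 = 0)
n(W, b) = 8 (n(W, b) = 4*2 = 8)
L(r) = 8 + r (L(r) = r + 8 = 8 + r)
L(F) + ((-9502 + 419) + j) = (8 + 0) + ((-9502 + 419) + 16113/4) = 8 + (-9083 + 16113/4) = 8 - 20219/4 = -20187/4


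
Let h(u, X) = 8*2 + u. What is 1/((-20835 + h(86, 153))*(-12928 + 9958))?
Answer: 1/61577010 ≈ 1.6240e-8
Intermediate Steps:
h(u, X) = 16 + u
1/((-20835 + h(86, 153))*(-12928 + 9958)) = 1/((-20835 + (16 + 86))*(-12928 + 9958)) = 1/((-20835 + 102)*(-2970)) = 1/(-20733*(-2970)) = 1/61577010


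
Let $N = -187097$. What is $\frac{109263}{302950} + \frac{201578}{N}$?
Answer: $- \frac{40625275589}{56681036150} \approx -0.71673$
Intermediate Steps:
$\frac{109263}{302950} + \frac{201578}{N} = \frac{109263}{302950} + \frac{201578}{-187097} = 109263 \cdot \frac{1}{302950} + 201578 \left(- \frac{1}{187097}\right) = \frac{109263}{302950} - \frac{201578}{187097} = - \frac{40625275589}{56681036150}$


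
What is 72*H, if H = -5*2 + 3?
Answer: -504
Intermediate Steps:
H = -7 (H = -10 + 3 = -7)
72*H = 72*(-7) = -504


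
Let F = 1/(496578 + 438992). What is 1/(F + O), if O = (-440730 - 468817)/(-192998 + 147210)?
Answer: 21418939580/425472466289 ≈ 0.050342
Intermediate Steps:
F = 1/935570 ≈ 1.0689e-6
O = 909547/45788 (O = -909547/(-45788) = -909547*(-1/45788) = 909547/45788 ≈ 19.864)
1/(F + O) = 1/(1/935570 + 909547/45788) = 1/(425472466289/21418939580) = 21418939580/425472466289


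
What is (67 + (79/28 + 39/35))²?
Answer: 98624761/19600 ≈ 5031.9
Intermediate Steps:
(67 + (79/28 + 39/35))² = (67 + 551/140)² = (9931/140)² = 98624761/19600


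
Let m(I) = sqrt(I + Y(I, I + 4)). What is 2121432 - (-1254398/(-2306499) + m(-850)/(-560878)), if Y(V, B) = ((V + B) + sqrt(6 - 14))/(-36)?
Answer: 4893079532170/2306499 + sqrt(-28904 - 2*I*sqrt(2))/3365268 ≈ 2.1214e+6 - 5.052e-5*I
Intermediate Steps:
Y(V, B) = -B/36 - V/36 - I*sqrt(2)/18 (Y(V, B) = ((B + V) + sqrt(-8))*(-1/36) = ((B + V) + 2*I*sqrt(2))*(-1/36) = (B + V + 2*I*sqrt(2))*(-1/36) = -B/36 - V/36 - I*sqrt(2)/18)
m(I) = sqrt(-1/9 + 17*I/18 - I*sqrt(2)/18) (m(I) = sqrt(I + (-(I + 4)/36 - I/36 - I*sqrt(2)/18)) = sqrt(I + (-(4 + I)/36 - I/36 - I*sqrt(2)/18)) = sqrt(I + ((-1/9 - I/36) - I/36 - I*sqrt(2)/18)) = sqrt(I + (-1/9 - I/18 - I*sqrt(2)/18)) = sqrt(-1/9 + 17*I/18 - I*sqrt(2)/18))
2121432 - (-1254398/(-2306499) + m(-850)/(-560878)) = 2121432 - (-1254398/(-2306499) + (sqrt(-4 + 34*(-850) - 2*I*sqrt(2))/6)/(-560878)) = 2121432 - (-1254398*(-1/2306499) + (sqrt(-4 - 28900 - 2*I*sqrt(2))/6)*(-1/560878)) = 2121432 - (1254398/2306499 + (sqrt(-28904 - 2*I*sqrt(2))/6)*(-1/560878)) = 2121432 - (1254398/2306499 - sqrt(-28904 - 2*I*sqrt(2))/3365268) = 2121432 + (-1254398/2306499 + sqrt(-28904 - 2*I*sqrt(2))/3365268) = 4893079532170/2306499 + sqrt(-28904 - 2*I*sqrt(2))/3365268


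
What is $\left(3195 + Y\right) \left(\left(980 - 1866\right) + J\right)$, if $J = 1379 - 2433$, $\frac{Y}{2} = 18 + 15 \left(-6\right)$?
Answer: $-5918940$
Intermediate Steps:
$Y = -144$ ($Y = 2 \left(18 + 15 \left(-6\right)\right) = 2 \left(18 - 90\right) = 2 \left(-72\right) = -144$)
$J = -1054$
$\left(3195 + Y\right) \left(\left(980 - 1866\right) + J\right) = \left(3195 - 144\right) \left(\left(980 - 1866\right) - 1054\right) = 3051 \left(\left(980 - 1866\right) - 1054\right) = 3051 \left(-886 - 1054\right) = 3051 \left(-1940\right) = -5918940$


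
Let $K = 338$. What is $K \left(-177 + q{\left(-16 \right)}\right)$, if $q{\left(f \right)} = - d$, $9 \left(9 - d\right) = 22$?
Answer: $- \frac{558376}{9} \approx -62042.0$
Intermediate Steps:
$d = \frac{59}{9}$ ($d = 9 - \frac{22}{9} = \frac{59}{9} \approx 6.5556$)
$q{\left(f \right)} = - \frac{59}{9}$ ($q{\left(f \right)} = \left(-1\right) \frac{59}{9} = - \frac{59}{9}$)
$K \left(-177 + q{\left(-16 \right)}\right) = 338 \left(-177 - \frac{59}{9}\right) = 338 \left(- \frac{1652}{9}\right) = - \frac{558376}{9}$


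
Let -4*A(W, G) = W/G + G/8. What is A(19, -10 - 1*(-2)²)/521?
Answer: 87/58352 ≈ 0.0014910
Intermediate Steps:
A(W, G) = -G/32 - W/(4*G) (A(W, G) = -(W/G + G/8)/4 = -(G/8 + W/G)/4 = -G/32 - W/(4*G))
A(19, -10 - 1*(-2)²)/521 = (-(-10 - 1*(-2)²)/32 - ¼*19/(-10 - 1*(-2)²))/521 = (-(-10 - 1*4)/32 - ¼*19/(-10 - 1*4))*(1/521) = (-(-10 - 4)/32 - ¼*19/(-10 - 4))*(1/521) = (-1/32*(-14) - ¼*19/(-14))*(1/521) = (7/16 - ¼*19*(-1/14))*(1/521) = (7/16 + 19/56)*(1/521) = (87/112)*(1/521) = 87/58352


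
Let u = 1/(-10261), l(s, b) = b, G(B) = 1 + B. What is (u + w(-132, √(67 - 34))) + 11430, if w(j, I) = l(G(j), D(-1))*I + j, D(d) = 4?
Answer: 115928777/10261 + 4*√33 ≈ 11321.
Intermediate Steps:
u = -1/10261 ≈ -9.7456e-5
w(j, I) = j + 4*I (w(j, I) = 4*I + j = j + 4*I)
(u + w(-132, √(67 - 34))) + 11430 = (-1/10261 + (-132 + 4*√(67 - 34))) + 11430 = (-1/10261 + (-132 + 4*√33)) + 11430 = (-1354453/10261 + 4*√33) + 11430 = 115928777/10261 + 4*√33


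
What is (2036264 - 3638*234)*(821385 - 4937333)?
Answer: -4877283133456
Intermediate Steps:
(2036264 - 3638*234)*(821385 - 4937333) = (2036264 - 851292)*(-4115948) = 1184972*(-4115948) = -4877283133456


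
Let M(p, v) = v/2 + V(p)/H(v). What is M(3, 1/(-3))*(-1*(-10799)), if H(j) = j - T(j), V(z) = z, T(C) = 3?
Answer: -172784/15 ≈ -11519.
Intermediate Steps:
H(j) = -3 + j (H(j) = j - 1*3 = j - 3 = -3 + j)
M(p, v) = v/2 + p/(-3 + v)
M(3, 1/(-3))*(-1*(-10799)) = ((3 + (½)*(-3 + 1/(-3))/(-3))/(-3 + 1/(-3)))*(-1*(-10799)) = ((3 + (½)*(-⅓)*(-3 - ⅓))/(-3 - ⅓))*10799 = ((3 + (½)*(-⅓)*(-10/3))/(-10/3))*10799 = -3*(3 + 5/9)/10*10799 = -3/10*32/9*10799 = -16/15*10799 = -172784/15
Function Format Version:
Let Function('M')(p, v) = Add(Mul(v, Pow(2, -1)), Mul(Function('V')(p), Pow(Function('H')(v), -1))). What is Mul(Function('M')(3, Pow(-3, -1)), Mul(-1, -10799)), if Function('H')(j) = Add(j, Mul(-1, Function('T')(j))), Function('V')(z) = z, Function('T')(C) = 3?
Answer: Rational(-172784, 15) ≈ -11519.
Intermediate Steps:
Function('H')(j) = Add(-3, j) (Function('H')(j) = Add(j, Mul(-1, 3)) = Add(j, -3) = Add(-3, j))
Function('M')(p, v) = Add(Mul(Rational(1, 2), v), Mul(p, Pow(Add(-3, v), -1))) (Function('M')(p, v) = Add(Mul(v, Pow(2, -1)), Mul(p, Pow(Add(-3, v), -1))) = Add(Mul(v, Rational(1, 2)), Mul(p, Pow(Add(-3, v), -1))) = Add(Mul(Rational(1, 2), v), Mul(p, Pow(Add(-3, v), -1))))
Mul(Function('M')(3, Pow(-3, -1)), Mul(-1, -10799)) = Mul(Mul(Pow(Add(-3, Pow(-3, -1)), -1), Add(3, Mul(Rational(1, 2), Pow(-3, -1), Add(-3, Pow(-3, -1))))), Mul(-1, -10799)) = Mul(Mul(Pow(Add(-3, Rational(-1, 3)), -1), Add(3, Mul(Rational(1, 2), Rational(-1, 3), Add(-3, Rational(-1, 3))))), 10799) = Mul(Mul(Pow(Rational(-10, 3), -1), Add(3, Mul(Rational(1, 2), Rational(-1, 3), Rational(-10, 3)))), 10799) = Mul(Mul(Rational(-3, 10), Add(3, Rational(5, 9))), 10799) = Mul(Mul(Rational(-3, 10), Rational(32, 9)), 10799) = Mul(Rational(-16, 15), 10799) = Rational(-172784, 15)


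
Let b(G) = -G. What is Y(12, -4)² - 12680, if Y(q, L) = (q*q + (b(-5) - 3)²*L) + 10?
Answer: 6364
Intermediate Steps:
Y(q, L) = 10 + q² + 4*L (Y(q, L) = (q*q + (-1*(-5) - 3)²*L) + 10 = (q² + (5 - 3)²*L) + 10 = (q² + 2²*L) + 10 = (q² + 4*L) + 10 = 10 + q² + 4*L)
Y(12, -4)² - 12680 = (10 + 12² + 4*(-4))² - 12680 = (10 + 144 - 16)² - 12680 = 138² - 12680 = 19044 - 12680 = 6364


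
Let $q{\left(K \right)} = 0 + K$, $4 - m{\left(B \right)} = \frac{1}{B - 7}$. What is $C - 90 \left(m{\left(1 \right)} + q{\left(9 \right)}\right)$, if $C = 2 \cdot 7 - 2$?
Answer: $-1173$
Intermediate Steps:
$m{\left(B \right)} = 4 - \frac{1}{-7 + B}$ ($m{\left(B \right)} = 4 - \frac{1}{B - 7} = 4 - \frac{1}{-7 + B}$)
$q{\left(K \right)} = K$
$C = 12$ ($C = 14 - 2 = 12$)
$C - 90 \left(m{\left(1 \right)} + q{\left(9 \right)}\right) = 12 - 90 \left(\frac{-29 + 4 \cdot 1}{-7 + 1} + 9\right) = 12 - 90 \left(\frac{-29 + 4}{-6} + 9\right) = 12 - 90 \left(\left(- \frac{1}{6}\right) \left(-25\right) + 9\right) = 12 - 90 \left(\frac{25}{6} + 9\right) = 12 - 1185 = -1173$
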